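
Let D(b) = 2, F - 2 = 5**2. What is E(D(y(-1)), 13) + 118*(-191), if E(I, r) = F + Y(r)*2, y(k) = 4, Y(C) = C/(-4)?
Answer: -45035/2 ≈ -22518.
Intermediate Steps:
Y(C) = -C/4 (Y(C) = C*(-1/4) = -C/4)
F = 27 (F = 2 + 5**2 = 2 + 25 = 27)
E(I, r) = 27 - r/2 (E(I, r) = 27 - r/4*2 = 27 - r/2)
E(D(y(-1)), 13) + 118*(-191) = (27 - 1/2*13) + 118*(-191) = (27 - 13/2) - 22538 = 41/2 - 22538 = -45035/2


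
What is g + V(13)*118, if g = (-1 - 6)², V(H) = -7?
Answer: -777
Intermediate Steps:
g = 49 (g = (-7)² = 49)
g + V(13)*118 = 49 - 7*118 = 49 - 826 = -777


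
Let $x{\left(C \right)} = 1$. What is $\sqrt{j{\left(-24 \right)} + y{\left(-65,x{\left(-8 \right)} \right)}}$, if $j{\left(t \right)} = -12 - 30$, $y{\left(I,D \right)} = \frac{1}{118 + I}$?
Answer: $\frac{5 i \sqrt{4717}}{53} \approx 6.4793 i$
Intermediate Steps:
$j{\left(t \right)} = -42$
$\sqrt{j{\left(-24 \right)} + y{\left(-65,x{\left(-8 \right)} \right)}} = \sqrt{-42 + \frac{1}{118 - 65}} = \sqrt{-42 + \frac{1}{53}} = \sqrt{- \frac{2225}{53}} = \frac{5 i \sqrt{4717}}{53}$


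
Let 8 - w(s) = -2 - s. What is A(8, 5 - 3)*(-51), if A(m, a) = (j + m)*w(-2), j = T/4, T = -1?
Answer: -3162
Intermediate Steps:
j = -1/4 ≈ -0.25000
w(s) = 10 + s (w(s) = 8 - (-2 - s) = 8 + (2 + s) = 10 + s)
A(m, a) = -2 + 8*m (A(m, a) = (-1/4 + m)*(10 - 2) = (-1/4 + m)*8 = -2 + 8*m)
A(8, 5 - 3)*(-51) = (-2 + 8*8)*(-51) = (-2 + 64)*(-51) = 62*(-51) = -3162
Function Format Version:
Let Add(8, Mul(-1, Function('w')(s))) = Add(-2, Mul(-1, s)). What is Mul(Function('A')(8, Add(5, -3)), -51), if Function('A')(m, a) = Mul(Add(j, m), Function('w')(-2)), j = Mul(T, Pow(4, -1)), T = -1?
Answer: -3162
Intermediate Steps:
j = Rational(-1, 4) (j = Mul(-1, Pow(4, -1)) = Mul(-1, Rational(1, 4)) = Rational(-1, 4) ≈ -0.25000)
Function('w')(s) = Add(10, s) (Function('w')(s) = Add(8, Mul(-1, Add(-2, Mul(-1, s)))) = Add(8, Add(2, s)) = Add(10, s))
Function('A')(m, a) = Add(-2, Mul(8, m)) (Function('A')(m, a) = Mul(Add(Rational(-1, 4), m), Add(10, -2)) = Mul(Add(Rational(-1, 4), m), 8) = Add(-2, Mul(8, m)))
Mul(Function('A')(8, Add(5, -3)), -51) = Mul(Add(-2, Mul(8, 8)), -51) = Mul(Add(-2, 64), -51) = Mul(62, -51) = -3162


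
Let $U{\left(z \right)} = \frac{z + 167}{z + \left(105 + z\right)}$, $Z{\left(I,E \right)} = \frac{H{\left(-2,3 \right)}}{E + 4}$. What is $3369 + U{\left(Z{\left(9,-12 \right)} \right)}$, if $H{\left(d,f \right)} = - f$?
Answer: $\frac{2851513}{846} \approx 3370.6$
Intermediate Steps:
$Z{\left(I,E \right)} = - \frac{3}{4 + E}$ ($Z{\left(I,E \right)} = \frac{\left(-1\right) 3}{E + 4} = - \frac{3}{4 + E}$)
$U{\left(z \right)} = \frac{167 + z}{105 + 2 z}$
$3369 + U{\left(Z{\left(9,-12 \right)} \right)} = 3369 + \frac{167 - \frac{3}{4 - 12}}{105 + 2 \left(- \frac{3}{4 - 12}\right)} = 3369 + \frac{167 - \frac{3}{-8}}{105 + 2 \left(- \frac{3}{-8}\right)} = 3369 + \frac{167 - - \frac{3}{8}}{105 + 2 \left(\left(-3\right) \left(- \frac{1}{8}\right)\right)} = 3369 + \frac{167 + \frac{3}{8}}{105 + 2 \cdot \frac{3}{8}} = 3369 + \frac{1}{105 + \frac{3}{4}} \cdot \frac{1339}{8} = 3369 + \frac{1}{\frac{423}{4}} \cdot \frac{1339}{8} = 3369 + \frac{4}{423} \cdot \frac{1339}{8} = 3369 + \frac{1339}{846} = \frac{2851513}{846}$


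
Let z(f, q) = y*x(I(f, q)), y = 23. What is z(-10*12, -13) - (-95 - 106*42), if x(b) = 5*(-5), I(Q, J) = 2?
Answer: 3972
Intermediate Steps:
x(b) = -25
z(f, q) = -575 (z(f, q) = 23*(-25) = -575)
z(-10*12, -13) - (-95 - 106*42) = -575 - (-95 - 106*42) = -575 - (-95 - 4452) = -575 - 1*(-4547) = -575 + 4547 = 3972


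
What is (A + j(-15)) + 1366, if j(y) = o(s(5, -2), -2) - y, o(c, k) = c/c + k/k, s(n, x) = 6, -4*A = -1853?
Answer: 7385/4 ≈ 1846.3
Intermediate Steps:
A = 1853/4 (A = -1/4*(-1853) = 1853/4 ≈ 463.25)
o(c, k) = 2 (o(c, k) = 1 + 1 = 2)
j(y) = 2 - y
(A + j(-15)) + 1366 = (1853/4 + (2 - 1*(-15))) + 1366 = (1853/4 + (2 + 15)) + 1366 = (1853/4 + 17) + 1366 = 1921/4 + 1366 = 7385/4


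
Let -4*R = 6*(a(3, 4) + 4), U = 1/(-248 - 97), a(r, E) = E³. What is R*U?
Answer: 34/115 ≈ 0.29565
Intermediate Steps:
U = -1/345 (U = 1/(-345) = -1/345 ≈ -0.0028986)
R = -102 (R = -3*(4³ + 4)/2 = -3*(64 + 4)/2 = -3*68/2 = -¼*408 = -102)
R*U = -102*(-1/345) = 34/115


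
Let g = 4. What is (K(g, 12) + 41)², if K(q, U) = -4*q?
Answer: 625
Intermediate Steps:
(K(g, 12) + 41)² = (-4*4 + 41)² = (-16 + 41)² = 25² = 625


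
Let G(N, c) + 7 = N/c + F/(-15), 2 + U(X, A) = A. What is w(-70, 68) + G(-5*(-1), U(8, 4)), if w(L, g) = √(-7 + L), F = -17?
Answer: -101/30 + I*√77 ≈ -3.3667 + 8.775*I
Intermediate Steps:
U(X, A) = -2 + A
G(N, c) = -88/15 + N/c (G(N, c) = -7 + (N/c - 17/(-15)) = -7 + (N/c - 17*(-1/15)) = -7 + (N/c + 17/15) = -7 + (17/15 + N/c) = -88/15 + N/c)
w(-70, 68) + G(-5*(-1), U(8, 4)) = √(-7 - 70) + (-88/15 + (-5*(-1))/(-2 + 4)) = √(-77) + (-88/15 + 5/2) = I*√77 + (-88/15 + 5*(½)) = I*√77 + (-88/15 + 5/2) = I*√77 - 101/30 = -101/30 + I*√77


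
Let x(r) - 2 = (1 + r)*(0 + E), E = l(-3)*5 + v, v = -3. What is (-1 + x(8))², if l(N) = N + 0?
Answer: 25921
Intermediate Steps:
l(N) = N
E = -18 (E = -3*5 - 3 = -15 - 3 = -18)
x(r) = -16 - 18*r (x(r) = 2 + (1 + r)*(0 - 18) = 2 + (1 + r)*(-18) = 2 + (-18 - 18*r) = -16 - 18*r)
(-1 + x(8))² = (-1 + (-16 - 18*8))² = (-1 + (-16 - 144))² = (-1 - 160)² = (-161)² = 25921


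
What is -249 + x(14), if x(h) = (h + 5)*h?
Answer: 17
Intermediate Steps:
x(h) = h*(5 + h) (x(h) = (5 + h)*h = h*(5 + h))
-249 + x(14) = -249 + 14*(5 + 14) = -249 + 14*19 = -249 + 266 = 17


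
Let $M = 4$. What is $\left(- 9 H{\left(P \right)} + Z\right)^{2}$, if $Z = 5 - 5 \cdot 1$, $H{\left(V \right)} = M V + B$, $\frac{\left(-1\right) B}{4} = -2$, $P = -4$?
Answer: $5184$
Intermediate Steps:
$B = 8$ ($B = \left(-4\right) \left(-2\right) = 8$)
$H{\left(V \right)} = 8 + 4 V$ ($H{\left(V \right)} = 4 V + 8 = 8 + 4 V$)
$Z = 0$ ($Z = 5 - 5 = 0$)
$\left(- 9 H{\left(P \right)} + Z\right)^{2} = \left(- 9 \left(8 + 4 \left(-4\right)\right) + 0\right)^{2} = \left(- 9 \left(8 - 16\right) + 0\right)^{2} = \left(\left(-9\right) \left(-8\right) + 0\right)^{2} = \left(72 + 0\right)^{2} = 72^{2} = 5184$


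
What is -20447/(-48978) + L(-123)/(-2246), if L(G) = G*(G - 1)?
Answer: -350544247/55002294 ≈ -6.3733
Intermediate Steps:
L(G) = G*(-1 + G)
-20447/(-48978) + L(-123)/(-2246) = -20447/(-48978) - 123*(-1 - 123)/(-2246) = -20447*(-1/48978) - 123*(-124)*(-1/2246) = 20447/48978 + 15252*(-1/2246) = 20447/48978 - 7626/1123 = -350544247/55002294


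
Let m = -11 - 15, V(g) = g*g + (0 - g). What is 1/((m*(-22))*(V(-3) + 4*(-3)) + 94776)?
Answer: 1/94776 ≈ 1.0551e-5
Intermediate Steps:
V(g) = g² - g
m = -26
1/((m*(-22))*(V(-3) + 4*(-3)) + 94776) = 1/((-26*(-22))*(-3*(-1 - 3) + 4*(-3)) + 94776) = 1/(572*(-3*(-4) - 12) + 94776) = 1/(572*(12 - 12) + 94776) = 1/(572*0 + 94776) = 1/(0 + 94776) = 1/94776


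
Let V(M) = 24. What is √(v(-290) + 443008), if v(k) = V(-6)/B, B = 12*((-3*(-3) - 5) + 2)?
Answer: 5*√159483/3 ≈ 665.59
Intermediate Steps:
B = 72 (B = 12*((9 - 5) + 2) = 12*(4 + 2) = 12*6 = 72)
v(k) = ⅓ (v(k) = 24/72 = 24*(1/72) = ⅓)
√(v(-290) + 443008) = √(⅓ + 443008) = √(1329025/3) = 5*√159483/3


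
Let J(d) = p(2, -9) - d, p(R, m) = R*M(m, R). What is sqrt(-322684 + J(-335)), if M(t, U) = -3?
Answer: I*sqrt(322355) ≈ 567.76*I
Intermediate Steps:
p(R, m) = -3*R (p(R, m) = R*(-3) = -3*R)
J(d) = -6 - d (J(d) = -3*2 - d = -6 - d)
sqrt(-322684 + J(-335)) = sqrt(-322684 + (-6 - 1*(-335))) = sqrt(-322684 + (-6 + 335)) = sqrt(-322684 + 329) = sqrt(-322355) = I*sqrt(322355)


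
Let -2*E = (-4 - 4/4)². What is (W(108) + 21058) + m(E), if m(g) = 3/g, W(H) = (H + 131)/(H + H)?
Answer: 113717879/5400 ≈ 21059.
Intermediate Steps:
E = -25/2 (E = -(-4 - 4/4)²/2 = -(-4 - 4*¼)²/2 = -(-4 - 1)²/2 = -½*(-5)² = -½*25 = -25/2 ≈ -12.500)
W(H) = (131 + H)/(2*H) (W(H) = (131 + H)/((2*H)) = (131 + H)*(1/(2*H)) = (131 + H)/(2*H))
(W(108) + 21058) + m(E) = ((½)*(131 + 108)/108 + 21058) + 3/(-25/2) = ((½)*(1/108)*239 + 21058) + 3*(-2/25) = (239/216 + 21058) - 6/25 = 4548767/216 - 6/25 = 113717879/5400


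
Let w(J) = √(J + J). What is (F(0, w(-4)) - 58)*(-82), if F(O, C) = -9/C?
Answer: 4756 - 369*I*√2/2 ≈ 4756.0 - 260.92*I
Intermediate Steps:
w(J) = √2*√J (w(J) = √(2*J) = √2*√J)
(F(0, w(-4)) - 58)*(-82) = (-9*(-I*√2/4) - 58)*(-82) = (-(-9)*I*√2/4 - 58)*(-82) = (9*I*√2/4 - 58)*(-82) = (-58 + 9*I*√2/4)*(-82) = 4756 - 369*I*√2/2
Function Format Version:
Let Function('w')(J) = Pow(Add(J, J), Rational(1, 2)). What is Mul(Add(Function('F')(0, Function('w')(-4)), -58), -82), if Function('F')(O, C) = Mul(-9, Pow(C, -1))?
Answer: Add(4756, Mul(Rational(-369, 2), I, Pow(2, Rational(1, 2)))) ≈ Add(4756.0, Mul(-260.92, I))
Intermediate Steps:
Function('w')(J) = Mul(Pow(2, Rational(1, 2)), Pow(J, Rational(1, 2))) (Function('w')(J) = Pow(Mul(2, J), Rational(1, 2)) = Mul(Pow(2, Rational(1, 2)), Pow(J, Rational(1, 2))))
Mul(Add(Function('F')(0, Function('w')(-4)), -58), -82) = Mul(Add(Mul(-9, Pow(Mul(Pow(2, Rational(1, 2)), Pow(-4, Rational(1, 2))), -1)), -58), -82) = Mul(Add(Mul(-9, Pow(Mul(Pow(2, Rational(1, 2)), Mul(2, I)), -1)), -58), -82) = Mul(Add(Mul(-9, Pow(Mul(2, I, Pow(2, Rational(1, 2))), -1)), -58), -82) = Mul(Add(Mul(-9, Mul(Rational(-1, 4), I, Pow(2, Rational(1, 2)))), -58), -82) = Mul(Add(Mul(Rational(9, 4), I, Pow(2, Rational(1, 2))), -58), -82) = Mul(Add(-58, Mul(Rational(9, 4), I, Pow(2, Rational(1, 2)))), -82) = Add(4756, Mul(Rational(-369, 2), I, Pow(2, Rational(1, 2))))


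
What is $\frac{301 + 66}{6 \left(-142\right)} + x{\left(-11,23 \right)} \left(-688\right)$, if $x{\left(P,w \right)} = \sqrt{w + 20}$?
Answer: $- \frac{367}{852} - 688 \sqrt{43} \approx -4511.9$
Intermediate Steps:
$x{\left(P,w \right)} = \sqrt{20 + w}$
$\frac{301 + 66}{6 \left(-142\right)} + x{\left(-11,23 \right)} \left(-688\right) = \frac{301 + 66}{6 \left(-142\right)} + \sqrt{20 + 23} \left(-688\right) = \frac{367}{-852} + \sqrt{43} \left(-688\right) = 367 \left(- \frac{1}{852}\right) - 688 \sqrt{43} = - \frac{367}{852} - 688 \sqrt{43}$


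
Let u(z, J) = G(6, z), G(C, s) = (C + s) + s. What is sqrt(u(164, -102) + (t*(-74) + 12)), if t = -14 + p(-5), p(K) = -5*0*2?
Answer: sqrt(1382) ≈ 37.175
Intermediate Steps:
p(K) = 0 (p(K) = 0*2 = 0)
G(C, s) = C + 2*s
u(z, J) = 6 + 2*z
t = -14 (t = -14 + 0 = -14)
sqrt(u(164, -102) + (t*(-74) + 12)) = sqrt((6 + 2*164) + (-14*(-74) + 12)) = sqrt((6 + 328) + (1036 + 12)) = sqrt(334 + 1048) = sqrt(1382)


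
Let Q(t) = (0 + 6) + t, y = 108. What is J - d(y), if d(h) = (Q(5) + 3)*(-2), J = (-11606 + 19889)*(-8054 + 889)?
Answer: -59347667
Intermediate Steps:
Q(t) = 6 + t
J = -59347695 (J = 8283*(-7165) = -59347695)
d(h) = -28 (d(h) = ((6 + 5) + 3)*(-2) = (11 + 3)*(-2) = 14*(-2) = -28)
J - d(y) = -59347695 - 1*(-28) = -59347695 + 28 = -59347667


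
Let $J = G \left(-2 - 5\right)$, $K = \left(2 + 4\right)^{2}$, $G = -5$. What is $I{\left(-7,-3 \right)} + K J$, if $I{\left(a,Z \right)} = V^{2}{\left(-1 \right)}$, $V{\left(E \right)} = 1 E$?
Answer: $1261$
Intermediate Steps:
$V{\left(E \right)} = E$
$K = 36$ ($K = 6^{2} = 36$)
$I{\left(a,Z \right)} = 1$ ($I{\left(a,Z \right)} = \left(-1\right)^{2} = 1$)
$J = 35$ ($J = - 5 \left(-2 - 5\right) = \left(-5\right) \left(-7\right) = 35$)
$I{\left(-7,-3 \right)} + K J = 1 + 36 \cdot 35 = 1 + 1260 = 1261$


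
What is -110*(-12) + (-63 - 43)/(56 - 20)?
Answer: 23707/18 ≈ 1317.1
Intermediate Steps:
-110*(-12) + (-63 - 43)/(56 - 20) = 1320 - 106/36 = 1320 - 106*1/36 = 1320 - 53/18 = 23707/18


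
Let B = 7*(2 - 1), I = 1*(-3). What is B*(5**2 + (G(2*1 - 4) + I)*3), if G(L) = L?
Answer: 70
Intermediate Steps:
I = -3
B = 7 (B = 7*1 = 7)
B*(5**2 + (G(2*1 - 4) + I)*3) = 7*(5**2 + ((2*1 - 4) - 3)*3) = 7*(25 + ((2 - 4) - 3)*3) = 7*(25 + (-2 - 3)*3) = 7*(25 - 5*3) = 7*(25 - 15) = 7*10 = 70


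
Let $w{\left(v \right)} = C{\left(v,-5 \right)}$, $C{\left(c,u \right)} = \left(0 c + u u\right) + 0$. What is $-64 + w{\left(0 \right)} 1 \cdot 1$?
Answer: $-39$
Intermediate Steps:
$C{\left(c,u \right)} = u^{2}$ ($C{\left(c,u \right)} = \left(0 + u^{2}\right) + 0 = u^{2} + 0 = u^{2}$)
$w{\left(v \right)} = 25$ ($w{\left(v \right)} = \left(-5\right)^{2} = 25$)
$-64 + w{\left(0 \right)} 1 \cdot 1 = -64 + 25 \cdot 1 \cdot 1 = -64 + 25 \cdot 1 = -64 + 25 = -39$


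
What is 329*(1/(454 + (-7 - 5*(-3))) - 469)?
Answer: -10183819/66 ≈ -1.5430e+5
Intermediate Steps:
329*(1/(454 + (-7 - 5*(-3))) - 469) = 329*(1/(454 + (-7 + 15)) - 469) = 329*(1/(454 + 8) - 469) = 329*(1/462 - 469) = 329*(-216677/462) = -10183819/66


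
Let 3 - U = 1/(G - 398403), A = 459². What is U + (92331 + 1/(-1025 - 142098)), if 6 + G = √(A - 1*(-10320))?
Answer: 63564526668970761939/688419506054680 + √221001/158729510280 ≈ 92334.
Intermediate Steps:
A = 210681
G = -6 + √221001 (G = -6 + √(210681 - 1*(-10320)) = -6 + √(210681 + 10320) = -6 + √221001 ≈ 464.11)
U = 3 - 1/(-398409 + √221001) (U = 3 - 1/((-6 + √221001) - 398403) = 3 - 1/(-398409 + √221001) ≈ 3.0000)
U + (92331 + 1/(-1025 - 142098)) = (14429967553/4809985160 + √221001/158729510280) + (92331 + 1/(-1025 - 142098)) = (14429967553/4809985160 + √221001/158729510280) + (92331 + 1/(-143123)) = (14429967553/4809985160 + √221001/158729510280) + (92331 - 1/143123) = (14429967553/4809985160 + √221001/158729510280) + 13214689712/143123 = 63564526668970761939/688419506054680 + √221001/158729510280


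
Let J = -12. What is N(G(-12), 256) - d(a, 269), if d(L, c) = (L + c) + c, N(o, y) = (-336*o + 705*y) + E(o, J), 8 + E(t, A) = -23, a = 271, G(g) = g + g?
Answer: 187704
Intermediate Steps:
G(g) = 2*g
E(t, A) = -31 (E(t, A) = -8 - 23 = -31)
N(o, y) = -31 - 336*o + 705*y (N(o, y) = (-336*o + 705*y) - 31 = -31 - 336*o + 705*y)
d(L, c) = L + 2*c
N(G(-12), 256) - d(a, 269) = (-31 - 672*(-12) + 705*256) - (271 + 2*269) = (-31 - 336*(-24) + 180480) - (271 + 538) = (-31 + 8064 + 180480) - 1*809 = 188513 - 809 = 187704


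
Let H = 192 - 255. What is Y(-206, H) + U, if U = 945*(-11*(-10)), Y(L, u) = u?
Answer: 103887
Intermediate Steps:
H = -63
U = 103950 (U = 945*110 = 103950)
Y(-206, H) + U = -63 + 103950 = 103887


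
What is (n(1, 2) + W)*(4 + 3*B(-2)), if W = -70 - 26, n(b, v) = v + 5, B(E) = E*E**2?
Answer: 1780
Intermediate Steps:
B(E) = E**3
n(b, v) = 5 + v
W = -96
(n(1, 2) + W)*(4 + 3*B(-2)) = ((5 + 2) - 96)*(4 + 3*(-2)**3) = (7 - 96)*(4 + 3*(-8)) = -89*(4 - 24) = -89*(-20) = 1780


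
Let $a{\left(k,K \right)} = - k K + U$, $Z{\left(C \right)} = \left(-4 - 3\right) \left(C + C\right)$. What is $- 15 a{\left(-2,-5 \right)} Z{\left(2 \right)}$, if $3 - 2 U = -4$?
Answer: $-2730$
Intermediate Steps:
$U = \frac{7}{2}$ ($U = \frac{3}{2} - -2 = \frac{3}{2} + 2 = \frac{7}{2} \approx 3.5$)
$Z{\left(C \right)} = - 14 C$ ($Z{\left(C \right)} = - 7 \cdot 2 C = - 14 C$)
$a{\left(k,K \right)} = \frac{7}{2} - K k$ ($a{\left(k,K \right)} = - k K + \frac{7}{2} = - K k + \frac{7}{2} = \frac{7}{2} - K k$)
$- 15 a{\left(-2,-5 \right)} Z{\left(2 \right)} = - 15 \left(\frac{7}{2} - \left(-5\right) \left(-2\right)\right) \left(\left(-14\right) 2\right) = - 15 \left(\frac{7}{2} - 10\right) \left(-28\right) = \left(-15\right) \left(- \frac{13}{2}\right) \left(-28\right) = \frac{195}{2} \left(-28\right) = -2730$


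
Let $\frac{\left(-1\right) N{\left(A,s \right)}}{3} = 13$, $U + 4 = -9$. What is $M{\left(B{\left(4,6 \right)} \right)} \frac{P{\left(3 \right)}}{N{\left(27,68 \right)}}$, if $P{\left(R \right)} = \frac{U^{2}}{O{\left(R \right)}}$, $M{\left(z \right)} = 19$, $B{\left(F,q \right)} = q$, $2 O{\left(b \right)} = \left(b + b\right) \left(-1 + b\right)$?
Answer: $- \frac{247}{18} \approx -13.722$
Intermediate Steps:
$U = -13$ ($U = -4 - 9 = -13$)
$O{\left(b \right)} = b \left(-1 + b\right)$ ($O{\left(b \right)} = \frac{\left(b + b\right) \left(-1 + b\right)}{2} = \frac{2 b \left(-1 + b\right)}{2} = b \left(-1 + b\right)$)
$N{\left(A,s \right)} = -39$ ($N{\left(A,s \right)} = \left(-3\right) 13 = -39$)
$P{\left(R \right)} = \frac{169}{R \left(-1 + R\right)}$ ($P{\left(R \right)} = \frac{\left(-13\right)^{2}}{R \left(-1 + R\right)} = 169 \frac{1}{R \left(-1 + R\right)} = \frac{169}{R \left(-1 + R\right)}$)
$M{\left(B{\left(4,6 \right)} \right)} \frac{P{\left(3 \right)}}{N{\left(27,68 \right)}} = 19 \frac{169 \cdot \frac{1}{3} \frac{1}{-1 + 3}}{-39} = 19 \cdot 169 \cdot \frac{1}{3} \cdot \frac{1}{2} \left(- \frac{1}{39}\right) = 19 \cdot \frac{169}{6} \left(- \frac{1}{39}\right) = 19 \left(- \frac{13}{18}\right) = - \frac{247}{18}$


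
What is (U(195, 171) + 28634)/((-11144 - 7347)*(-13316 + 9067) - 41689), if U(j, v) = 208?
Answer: 14421/39263285 ≈ 0.00036729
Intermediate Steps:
(U(195, 171) + 28634)/((-11144 - 7347)*(-13316 + 9067) - 41689) = (208 + 28634)/((-11144 - 7347)*(-13316 + 9067) - 41689) = 28842/(-18491*(-4249) - 41689) = 28842/(78568259 - 41689) = 28842/78526570 = 28842*(1/78526570) = 14421/39263285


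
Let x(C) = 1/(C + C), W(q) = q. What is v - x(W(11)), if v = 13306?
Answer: 292731/22 ≈ 13306.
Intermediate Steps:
x(C) = 1/(2*C)
v - x(W(11)) = 13306 - 1/(2*11) = 13306 - 1*1/22 = 13306 - 1/22 = 292731/22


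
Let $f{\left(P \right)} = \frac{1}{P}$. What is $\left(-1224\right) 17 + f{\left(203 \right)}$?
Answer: $- \frac{4224023}{203} \approx -20808.0$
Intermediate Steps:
$\left(-1224\right) 17 + f{\left(203 \right)} = \left(-1224\right) 17 + \frac{1}{203} = -20808 + \frac{1}{203} = - \frac{4224023}{203}$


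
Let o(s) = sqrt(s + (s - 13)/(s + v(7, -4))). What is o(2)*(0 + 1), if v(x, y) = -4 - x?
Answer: sqrt(29)/3 ≈ 1.7951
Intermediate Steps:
o(s) = sqrt(s + (-13 + s)/(-11 + s)) (o(s) = sqrt(s + (s - 13)/(s + (-4 - 1*7))) = sqrt(s + (-13 + s)/(s + (-4 - 7))) = sqrt(s + (-13 + s)/(s - 11)) = sqrt(s + (-13 + s)/(-11 + s)))
o(2)*(0 + 1) = sqrt((-13 + 2 + 2*(-11 + 2))/(-11 + 2))*(0 + 1) = sqrt((-13 + 2 + 2*(-9))/(-9))*1 = sqrt(-(-13 + 2 - 18)/9)*1 = sqrt(-1/9*(-29))*1 = sqrt(29/9)*1 = (sqrt(29)/3)*1 = sqrt(29)/3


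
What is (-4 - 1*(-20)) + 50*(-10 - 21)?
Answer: -1534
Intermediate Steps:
(-4 - 1*(-20)) + 50*(-10 - 21) = (-4 + 20) + 50*(-31) = 16 - 1550 = -1534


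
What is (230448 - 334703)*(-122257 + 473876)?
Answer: -36658038845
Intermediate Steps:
(230448 - 334703)*(-122257 + 473876) = -104255*351619 = -36658038845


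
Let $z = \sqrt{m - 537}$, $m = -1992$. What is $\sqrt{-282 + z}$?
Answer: $\sqrt{-282 + 3 i \sqrt{281}} \approx 1.4915 + 16.859 i$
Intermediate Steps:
$z = 3 i \sqrt{281}$ ($z = \sqrt{-1992 - 537} = \sqrt{-2529} = 3 i \sqrt{281} \approx 50.289 i$)
$\sqrt{-282 + z} = \sqrt{-282 + 3 i \sqrt{281}}$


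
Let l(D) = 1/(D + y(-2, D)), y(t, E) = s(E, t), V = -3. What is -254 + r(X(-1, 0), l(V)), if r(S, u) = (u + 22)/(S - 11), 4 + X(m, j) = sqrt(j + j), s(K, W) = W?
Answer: -19159/75 ≈ -255.45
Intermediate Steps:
X(m, j) = -4 + sqrt(2)*sqrt(j) (X(m, j) = -4 + sqrt(j + j) = -4 + sqrt(2*j) = -4 + sqrt(2)*sqrt(j))
y(t, E) = t
l(D) = 1/(-2 + D) (l(D) = 1/(D - 2) = 1/(-2 + D))
r(S, u) = (22 + u)/(-11 + S)
-254 + r(X(-1, 0), l(V)) = -254 + (22 + 1/(-2 - 3))/(-11 + (-4 + sqrt(2)*sqrt(0))) = -254 + (22 + 1/(-5))/(-11 + (-4 + sqrt(2)*0)) = -254 + (22 - 1/5)/(-11 + (-4 + 0)) = -254 + (109/5)/(-11 - 4) = -254 + (109/5)/(-15) = -254 - 1/15*109/5 = -254 - 109/75 = -19159/75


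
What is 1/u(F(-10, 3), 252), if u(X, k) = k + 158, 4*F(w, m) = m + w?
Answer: 1/410 ≈ 0.0024390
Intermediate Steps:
F(w, m) = m/4 + w/4 (F(w, m) = (m + w)/4 = m/4 + w/4)
u(X, k) = 158 + k
1/u(F(-10, 3), 252) = 1/(158 + 252) = 1/410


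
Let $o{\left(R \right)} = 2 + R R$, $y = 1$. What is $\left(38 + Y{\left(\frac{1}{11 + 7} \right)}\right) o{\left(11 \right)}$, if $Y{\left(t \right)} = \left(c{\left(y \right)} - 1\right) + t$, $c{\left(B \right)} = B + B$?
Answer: $\frac{28823}{6} \approx 4803.8$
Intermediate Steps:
$c{\left(B \right)} = 2 B$
$Y{\left(t \right)} = 1 + t$ ($Y{\left(t \right)} = \left(2 \cdot 1 - 1\right) + t = \left(2 - 1\right) + t = 1 + t$)
$o{\left(R \right)} = 2 + R^{2}$
$\left(38 + Y{\left(\frac{1}{11 + 7} \right)}\right) o{\left(11 \right)} = \left(38 + \left(1 + \frac{1}{11 + 7}\right)\right) \left(2 + 11^{2}\right) = \left(38 + \left(1 + \frac{1}{18}\right)\right) \left(2 + 121\right) = \left(38 + \left(1 + \frac{1}{18}\right)\right) 123 = \left(38 + \frac{19}{18}\right) 123 = \frac{703}{18} \cdot 123 = \frac{28823}{6}$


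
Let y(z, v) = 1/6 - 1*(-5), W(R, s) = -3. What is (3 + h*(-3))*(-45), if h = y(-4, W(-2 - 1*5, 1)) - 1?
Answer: 855/2 ≈ 427.50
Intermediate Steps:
y(z, v) = 31/6 (y(z, v) = ⅙ + 5 = 31/6)
h = 25/6 (h = 31/6 - 1 = 25/6 ≈ 4.1667)
(3 + h*(-3))*(-45) = (3 + (25/6)*(-3))*(-45) = (3 - 25/2)*(-45) = -19/2*(-45) = 855/2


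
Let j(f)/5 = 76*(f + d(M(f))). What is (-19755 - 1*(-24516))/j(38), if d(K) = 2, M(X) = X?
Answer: 4761/15200 ≈ 0.31322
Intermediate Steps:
j(f) = 760 + 380*f (j(f) = 5*(76*(f + 2)) = 5*(76*(2 + f)) = 5*(152 + 76*f) = 760 + 380*f)
(-19755 - 1*(-24516))/j(38) = (-19755 - 1*(-24516))/(760 + 380*38) = (-19755 + 24516)/(760 + 14440) = 4761/15200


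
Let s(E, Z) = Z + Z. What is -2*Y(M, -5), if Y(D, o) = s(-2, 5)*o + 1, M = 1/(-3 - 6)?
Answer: 98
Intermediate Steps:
s(E, Z) = 2*Z
M = -⅑ (M = 1/(-9) = -⅑ ≈ -0.11111)
Y(D, o) = 1 + 10*o (Y(D, o) = (2*5)*o + 1 = 10*o + 1 = 1 + 10*o)
-2*Y(M, -5) = -2*(1 + 10*(-5)) = -2*(1 - 50) = -2*(-49) = 98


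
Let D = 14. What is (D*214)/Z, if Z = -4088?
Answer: -107/146 ≈ -0.73288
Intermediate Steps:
(D*214)/Z = (14*214)/(-4088) = 2996*(-1/4088) = -107/146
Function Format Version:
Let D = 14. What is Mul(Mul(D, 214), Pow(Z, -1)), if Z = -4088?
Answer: Rational(-107, 146) ≈ -0.73288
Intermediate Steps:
Mul(Mul(D, 214), Pow(Z, -1)) = Mul(Mul(14, 214), Pow(-4088, -1)) = Mul(2996, Rational(-1, 4088)) = Rational(-107, 146)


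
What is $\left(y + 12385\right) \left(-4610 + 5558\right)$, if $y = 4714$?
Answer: $16209852$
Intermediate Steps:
$\left(y + 12385\right) \left(-4610 + 5558\right) = \left(4714 + 12385\right) \left(-4610 + 5558\right) = 17099 \cdot 948 = 16209852$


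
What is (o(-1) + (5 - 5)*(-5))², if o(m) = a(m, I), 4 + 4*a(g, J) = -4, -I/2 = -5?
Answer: 4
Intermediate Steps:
I = 10 (I = -2*(-5) = 10)
a(g, J) = -2 (a(g, J) = -1 + (¼)*(-4) = -1 - 1 = -2)
o(m) = -2
(o(-1) + (5 - 5)*(-5))² = (-2 + (5 - 5)*(-5))² = (-2 + 0*(-5))² = (-2 + 0)² = (-2)² = 4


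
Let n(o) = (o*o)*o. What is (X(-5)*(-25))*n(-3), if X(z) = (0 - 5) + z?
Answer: -6750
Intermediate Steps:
X(z) = -5 + z
n(o) = o³ (n(o) = o²*o = o³)
(X(-5)*(-25))*n(-3) = ((-5 - 5)*(-25))*(-3)³ = -10*(-25)*(-27) = 250*(-27) = -6750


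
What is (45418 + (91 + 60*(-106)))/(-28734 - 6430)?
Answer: -39149/35164 ≈ -1.1133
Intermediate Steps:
(45418 + (91 + 60*(-106)))/(-28734 - 6430) = (45418 + (91 - 6360))/(-35164) = (45418 - 6269)*(-1/35164) = 39149*(-1/35164) = -39149/35164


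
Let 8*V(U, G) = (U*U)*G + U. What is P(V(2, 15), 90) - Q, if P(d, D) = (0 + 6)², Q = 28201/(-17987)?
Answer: 675733/17987 ≈ 37.568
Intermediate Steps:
V(U, G) = U/8 + G*U²/8 (V(U, G) = ((U*U)*G + U)/8 = (U²*G + U)/8 = (G*U² + U)/8 = (U + G*U²)/8 = U/8 + G*U²/8)
Q = -28201/17987 (Q = 28201*(-1/17987) = -28201/17987 ≈ -1.5679)
P(d, D) = 36 (P(d, D) = 6² = 36)
P(V(2, 15), 90) - Q = 36 - 1*(-28201/17987) = 36 + 28201/17987 = 675733/17987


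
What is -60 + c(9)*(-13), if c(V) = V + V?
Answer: -294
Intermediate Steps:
c(V) = 2*V
-60 + c(9)*(-13) = -60 + (2*9)*(-13) = -60 + 18*(-13) = -60 - 234 = -294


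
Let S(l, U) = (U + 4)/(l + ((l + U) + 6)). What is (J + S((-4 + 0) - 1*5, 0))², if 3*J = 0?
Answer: ⅑ ≈ 0.11111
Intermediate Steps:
J = 0 (J = (⅓)*0 = 0)
S(l, U) = (4 + U)/(6 + U + 2*l) (S(l, U) = (4 + U)/(l + ((U + l) + 6)) = (4 + U)/(l + (6 + U + l)) = (4 + U)/(6 + U + 2*l))
(J + S((-4 + 0) - 1*5, 0))² = (0 + (4 + 0)/(6 + 0 + 2*((-4 + 0) - 1*5)))² = (0 + 4/(6 + 0 + 2*(-4 - 5)))² = (0 + 4/(6 + 0 + 2*(-9)))² = (0 + 4/(6 + 0 - 18))² = (0 + 4/(-12))² = (0 - 1/12*4)² = (0 - ⅓)² = (-⅓)² = ⅑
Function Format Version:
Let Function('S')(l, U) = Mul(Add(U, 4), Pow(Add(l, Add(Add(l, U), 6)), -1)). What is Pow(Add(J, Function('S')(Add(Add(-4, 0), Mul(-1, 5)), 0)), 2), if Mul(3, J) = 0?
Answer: Rational(1, 9) ≈ 0.11111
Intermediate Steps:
J = 0 (J = Mul(Rational(1, 3), 0) = 0)
Function('S')(l, U) = Mul(Pow(Add(6, U, Mul(2, l)), -1), Add(4, U)) (Function('S')(l, U) = Mul(Add(4, U), Pow(Add(l, Add(Add(U, l), 6)), -1)) = Mul(Add(4, U), Pow(Add(l, Add(6, U, l)), -1)) = Mul(Add(4, U), Pow(Add(6, U, Mul(2, l)), -1)) = Mul(Pow(Add(6, U, Mul(2, l)), -1), Add(4, U)))
Pow(Add(J, Function('S')(Add(Add(-4, 0), Mul(-1, 5)), 0)), 2) = Pow(Add(0, Mul(Pow(Add(6, 0, Mul(2, Add(Add(-4, 0), Mul(-1, 5)))), -1), Add(4, 0))), 2) = Pow(Add(0, Mul(Pow(Add(6, 0, Mul(2, Add(-4, -5))), -1), 4)), 2) = Pow(Add(0, Mul(Pow(Add(6, 0, Mul(2, -9)), -1), 4)), 2) = Pow(Add(0, Mul(Pow(Add(6, 0, -18), -1), 4)), 2) = Pow(Add(0, Mul(Pow(-12, -1), 4)), 2) = Pow(Add(0, Mul(Rational(-1, 12), 4)), 2) = Pow(Add(0, Rational(-1, 3)), 2) = Pow(Rational(-1, 3), 2) = Rational(1, 9)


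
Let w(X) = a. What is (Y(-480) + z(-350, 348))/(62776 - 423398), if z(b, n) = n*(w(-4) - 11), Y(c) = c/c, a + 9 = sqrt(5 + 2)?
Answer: 6959/360622 - 174*sqrt(7)/180311 ≈ 0.016744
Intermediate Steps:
a = -9 + sqrt(7) (a = -9 + sqrt(5 + 2) = -9 + sqrt(7) ≈ -6.3542)
w(X) = -9 + sqrt(7)
Y(c) = 1
z(b, n) = n*(-20 + sqrt(7)) (z(b, n) = n*((-9 + sqrt(7)) - 11) = n*(-20 + sqrt(7)))
(Y(-480) + z(-350, 348))/(62776 - 423398) = (1 + 348*(-20 + sqrt(7)))/(62776 - 423398) = (1 + (-6960 + 348*sqrt(7)))/(-360622) = (-6959 + 348*sqrt(7))*(-1/360622) = 6959/360622 - 174*sqrt(7)/180311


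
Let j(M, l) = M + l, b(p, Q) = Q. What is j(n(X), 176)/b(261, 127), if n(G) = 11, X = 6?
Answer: 187/127 ≈ 1.4724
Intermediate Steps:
j(n(X), 176)/b(261, 127) = (11 + 176)/127 = 187*(1/127) = 187/127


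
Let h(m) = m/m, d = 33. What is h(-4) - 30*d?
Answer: -989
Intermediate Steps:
h(m) = 1
h(-4) - 30*d = 1 - 30*33 = 1 - 990 = -989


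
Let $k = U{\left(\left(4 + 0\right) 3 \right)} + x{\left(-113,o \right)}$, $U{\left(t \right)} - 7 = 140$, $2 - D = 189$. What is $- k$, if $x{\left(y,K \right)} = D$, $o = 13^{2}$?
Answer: $40$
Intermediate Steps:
$o = 169$
$D = -187$ ($D = 2 - 189 = -187$)
$x{\left(y,K \right)} = -187$
$U{\left(t \right)} = 147$ ($U{\left(t \right)} = 7 + 140 = 147$)
$k = -40$ ($k = 147 - 187 = -40$)
$- k = \left(-1\right) \left(-40\right) = 40$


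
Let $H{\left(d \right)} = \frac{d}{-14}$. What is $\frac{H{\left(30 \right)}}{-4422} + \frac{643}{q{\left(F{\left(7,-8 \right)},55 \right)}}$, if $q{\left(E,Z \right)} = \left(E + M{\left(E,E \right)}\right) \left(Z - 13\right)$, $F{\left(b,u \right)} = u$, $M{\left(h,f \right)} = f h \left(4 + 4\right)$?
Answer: $\frac{481451}{15600816} \approx 0.030861$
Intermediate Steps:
$H{\left(d \right)} = - \frac{d}{14}$ ($H{\left(d \right)} = d \left(- \frac{1}{14}\right) = - \frac{d}{14}$)
$M{\left(h,f \right)} = 8 f h$ ($M{\left(h,f \right)} = f h 8 = 8 f h$)
$q{\left(E,Z \right)} = \left(-13 + Z\right) \left(E + 8 E^{2}\right)$ ($q{\left(E,Z \right)} = \left(E + 8 E E\right) \left(Z - 13\right) = \left(E + 8 E^{2}\right) \left(-13 + Z\right) = \left(-13 + Z\right) \left(E + 8 E^{2}\right)$)
$\frac{H{\left(30 \right)}}{-4422} + \frac{643}{q{\left(F{\left(7,-8 \right)},55 \right)}} = \frac{\left(- \frac{1}{14}\right) 30}{-4422} + \frac{643}{\left(-8\right) \left(-13 + 55 - -832 + 8 \left(-8\right) 55\right)} = \left(- \frac{15}{7}\right) \left(- \frac{1}{4422}\right) + \frac{643}{\left(-8\right) \left(-13 + 55 + 832 - 3520\right)} = \frac{5}{10318} + \frac{643}{\left(-8\right) \left(-2646\right)} = \frac{5}{10318} + \frac{643}{21168} = \frac{481451}{15600816}$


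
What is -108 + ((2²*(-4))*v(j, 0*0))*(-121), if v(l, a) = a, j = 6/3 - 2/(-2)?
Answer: -108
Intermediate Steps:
j = 3 (j = 6*(⅓) - 2*(-½) = 2 + 1 = 3)
-108 + ((2²*(-4))*v(j, 0*0))*(-121) = -108 + ((2²*(-4))*(0*0))*(-121) = -108 + ((4*(-4))*0)*(-121) = -108 - 16*0*(-121) = -108 + 0*(-121) = -108 + 0 = -108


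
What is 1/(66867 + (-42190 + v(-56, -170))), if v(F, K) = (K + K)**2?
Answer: 1/140277 ≈ 7.1288e-6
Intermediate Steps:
v(F, K) = 4*K**2 (v(F, K) = (2*K)**2 = 4*K**2)
1/(66867 + (-42190 + v(-56, -170))) = 1/(66867 + (-42190 + 4*(-170)**2)) = 1/(66867 + (-42190 + 4*28900)) = 1/(66867 + (-42190 + 115600)) = 1/(66867 + 73410) = 1/140277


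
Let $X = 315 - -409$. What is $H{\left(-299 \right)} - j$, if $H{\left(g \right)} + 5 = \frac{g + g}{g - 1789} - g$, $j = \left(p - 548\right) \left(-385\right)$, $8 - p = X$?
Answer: $- \frac{507744925}{1044} \approx -4.8635 \cdot 10^{5}$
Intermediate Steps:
$X = 724$ ($X = 315 + 409 = 724$)
$p = -716$ ($p = 8 - 724 = -716$)
$j = 486640$ ($j = \left(-716 - 548\right) \left(-385\right) = \left(-1264\right) \left(-385\right) = 486640$)
$H{\left(g \right)} = -5 - g + \frac{2 g}{-1789 + g}$ ($H{\left(g \right)} = -5 - \left(g - \frac{g + g}{g - 1789}\right) = -5 - \left(g - \frac{2 g}{-1789 + g}\right) = -5 - g + \frac{2 g}{-1789 + g}$)
$H{\left(-299 \right)} - j = \frac{8945 - \left(-299\right)^{2} + 1786 \left(-299\right)}{-1789 - 299} - 486640 = \frac{8945 - 89401 - 534014}{-2088} - 486640 = - \frac{8945 - 89401 - 534014}{2088} - 486640 = \left(- \frac{1}{2088}\right) \left(-614470\right) - 486640 = \frac{307235}{1044} - 486640 = - \frac{507744925}{1044}$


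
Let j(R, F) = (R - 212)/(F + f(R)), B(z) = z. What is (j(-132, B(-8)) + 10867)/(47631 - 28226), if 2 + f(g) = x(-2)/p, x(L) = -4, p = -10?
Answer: 65417/116430 ≈ 0.56186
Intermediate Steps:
f(g) = -8/5 (f(g) = -2 - 4/(-10) = -2 - 4*(-⅒) = -2 + ⅖ = -8/5)
j(R, F) = (-212 + R)/(-8/5 + F) (j(R, F) = (R - 212)/(F - 8/5) = (-212 + R)/(-8/5 + F))
(j(-132, B(-8)) + 10867)/(47631 - 28226) = (5*(-212 - 132)/(-8 + 5*(-8)) + 10867)/(47631 - 28226) = (5*(-344)/(-8 - 40) + 10867)/19405 = (5*(-344)/(-48) + 10867)*(1/19405) = (5*(-1/48)*(-344) + 10867)*(1/19405) = (215/6 + 10867)*(1/19405) = (65417/6)*(1/19405) = 65417/116430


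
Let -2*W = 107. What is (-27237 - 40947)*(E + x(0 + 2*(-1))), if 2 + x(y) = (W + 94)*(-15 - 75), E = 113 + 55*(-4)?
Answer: 255962736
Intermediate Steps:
W = -107/2 (W = -½*107 = -107/2 ≈ -53.500)
E = -107 (E = 113 - 220 = -107)
x(y) = -3647 (x(y) = -2 + (-107/2 + 94)*(-15 - 75) = -2 + (81/2)*(-90) = -2 - 3645 = -3647)
(-27237 - 40947)*(E + x(0 + 2*(-1))) = (-27237 - 40947)*(-107 - 3647) = -68184*(-3754) = 255962736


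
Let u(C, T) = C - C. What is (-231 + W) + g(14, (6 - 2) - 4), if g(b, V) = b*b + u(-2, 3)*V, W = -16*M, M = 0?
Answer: -35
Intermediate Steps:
u(C, T) = 0
W = 0 (W = -16*0 = 0)
g(b, V) = b² (g(b, V) = b*b + 0*V = b² + 0 = b²)
(-231 + W) + g(14, (6 - 2) - 4) = (-231 + 0) + 14² = -231 + 196 = -35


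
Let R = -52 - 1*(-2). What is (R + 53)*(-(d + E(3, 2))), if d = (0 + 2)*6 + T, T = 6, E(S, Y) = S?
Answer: -63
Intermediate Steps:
R = -50 (R = -52 + 2 = -50)
d = 18 (d = (0 + 2)*6 + 6 = 2*6 + 6 = 12 + 6 = 18)
(R + 53)*(-(d + E(3, 2))) = (-50 + 53)*(-(18 + 3)) = 3*(-1*21) = 3*(-21) = -63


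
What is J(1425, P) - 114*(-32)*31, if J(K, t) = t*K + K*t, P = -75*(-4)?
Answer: 968088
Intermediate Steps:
P = 300
J(K, t) = 2*K*t (J(K, t) = K*t + K*t = 2*K*t)
J(1425, P) - 114*(-32)*31 = 2*1425*300 - 114*(-32)*31 = 855000 - (-3648)*31 = 855000 - 1*(-113088) = 855000 + 113088 = 968088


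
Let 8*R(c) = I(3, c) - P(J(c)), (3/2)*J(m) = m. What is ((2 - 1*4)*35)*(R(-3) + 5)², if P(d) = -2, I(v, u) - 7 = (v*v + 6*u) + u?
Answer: -47915/32 ≈ -1497.3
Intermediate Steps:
I(v, u) = 7 + v² + 7*u (I(v, u) = 7 + ((v*v + 6*u) + u) = 7 + ((v² + 6*u) + u) = 7 + (v² + 7*u) = 7 + v² + 7*u)
J(m) = 2*m/3
R(c) = 9/4 + 7*c/8 (R(c) = ((7 + 3² + 7*c) - 1*(-2))/8 = ((7 + 9 + 7*c) + 2)/8 = ((16 + 7*c) + 2)/8 = (18 + 7*c)/8 = 9/4 + 7*c/8)
((2 - 1*4)*35)*(R(-3) + 5)² = ((2 - 1*4)*35)*((9/4 + (7/8)*(-3)) + 5)² = ((2 - 4)*35)*((9/4 - 21/8) + 5)² = (-2*35)*(-3/8 + 5)² = -70*(37/8)² = -70*1369/64 = -47915/32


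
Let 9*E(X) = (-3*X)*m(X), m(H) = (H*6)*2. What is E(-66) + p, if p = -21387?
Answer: -38811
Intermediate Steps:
m(H) = 12*H (m(H) = (6*H)*2 = 12*H)
E(X) = -4*X**2 (E(X) = ((-3*X)*(12*X))/9 = (-36*X**2)/9 = -4*X**2)
E(-66) + p = -4*(-66)**2 - 21387 = -4*4356 - 21387 = -17424 - 21387 = -38811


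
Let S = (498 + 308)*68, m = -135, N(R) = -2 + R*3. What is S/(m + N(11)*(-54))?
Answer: -54808/1809 ≈ -30.297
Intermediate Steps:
N(R) = -2 + 3*R
S = 54808 (S = 806*68 = 54808)
S/(m + N(11)*(-54)) = 54808/(-135 + (-2 + 3*11)*(-54)) = 54808/(-135 + (-2 + 33)*(-54)) = 54808/(-135 + 31*(-54)) = 54808/(-135 - 1674) = 54808/(-1809) = 54808*(-1/1809) = -54808/1809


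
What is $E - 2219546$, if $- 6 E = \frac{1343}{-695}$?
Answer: $- \frac{9255505477}{4170} \approx -2.2195 \cdot 10^{6}$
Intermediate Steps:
$E = \frac{1343}{4170}$ ($E = - \frac{1343 \frac{1}{-695}}{6} = - \frac{1343 \left(- \frac{1}{695}\right)}{6} = \left(- \frac{1}{6}\right) \left(- \frac{1343}{695}\right) = \frac{1343}{4170} \approx 0.32206$)
$E - 2219546 = \frac{1343}{4170} - 2219546 = - \frac{9255505477}{4170}$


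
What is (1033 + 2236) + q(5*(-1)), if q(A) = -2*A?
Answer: 3279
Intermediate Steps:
(1033 + 2236) + q(5*(-1)) = (1033 + 2236) - 10*(-1) = 3269 - 2*(-5) = 3269 + 10 = 3279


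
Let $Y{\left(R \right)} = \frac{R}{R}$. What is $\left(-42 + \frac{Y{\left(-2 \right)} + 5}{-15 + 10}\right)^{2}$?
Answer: $\frac{46656}{25} \approx 1866.2$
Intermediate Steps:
$Y{\left(R \right)} = 1$
$\left(-42 + \frac{Y{\left(-2 \right)} + 5}{-15 + 10}\right)^{2} = \left(-42 + \frac{1 + 5}{-15 + 10}\right)^{2} = \left(-42 + \frac{6}{-5}\right)^{2} = \left(-42 + 6 \left(- \frac{1}{5}\right)\right)^{2} = \left(-42 - \frac{6}{5}\right)^{2} = \left(- \frac{216}{5}\right)^{2} = \frac{46656}{25}$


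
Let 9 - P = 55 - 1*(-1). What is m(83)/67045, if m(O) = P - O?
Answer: -26/13409 ≈ -0.0019390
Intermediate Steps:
P = -47 (P = 9 - (55 - 1*(-1)) = 9 - (55 + 1) = 9 - 1*56 = 9 - 56 = -47)
m(O) = -47 - O
m(83)/67045 = (-47 - 1*83)/67045 = (-47 - 83)*(1/67045) = -130*1/67045 = -26/13409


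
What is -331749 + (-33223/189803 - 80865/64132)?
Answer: -4038214265804035/12172445996 ≈ -3.3175e+5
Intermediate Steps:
-331749 + (-33223/189803 - 80865/64132) = -331749 - 17479077031/12172445996 = -4038214265804035/12172445996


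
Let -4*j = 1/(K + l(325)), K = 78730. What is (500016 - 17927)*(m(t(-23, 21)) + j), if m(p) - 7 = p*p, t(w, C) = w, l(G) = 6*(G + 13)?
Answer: 83471372700439/323032 ≈ 2.5840e+8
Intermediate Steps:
l(G) = 78 + 6*G (l(G) = 6*(13 + G) = 78 + 6*G)
m(p) = 7 + p² (m(p) = 7 + p*p = 7 + p²)
j = -1/323032 (j = -1/(4*(78730 + (78 + 6*325))) = -1/(4*(78730 + (78 + 1950))) = -1/(4*(78730 + 2028)) = -¼/80758 = -¼*1/80758 = -1/323032 ≈ -3.0957e-6)
(500016 - 17927)*(m(t(-23, 21)) + j) = (500016 - 17927)*((7 + (-23)²) - 1/323032) = 482089*((7 + 529) - 1/323032) = 482089*(536 - 1/323032) = 482089*(173145151/323032) = 83471372700439/323032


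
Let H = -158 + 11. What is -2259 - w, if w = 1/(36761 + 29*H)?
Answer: -73412983/32498 ≈ -2259.0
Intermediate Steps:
H = -147
w = 1/32498 (w = 1/(36761 + 29*(-147)) = 1/(36761 - 4263) = 1/32498 ≈ 3.0771e-5)
-2259 - w = -2259 - 1*1/32498 = -2259 - 1/32498 = -73412983/32498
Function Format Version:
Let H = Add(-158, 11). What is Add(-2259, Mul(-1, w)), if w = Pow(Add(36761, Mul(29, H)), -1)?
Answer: Rational(-73412983, 32498) ≈ -2259.0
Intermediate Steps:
H = -147
w = Rational(1, 32498) (w = Pow(Add(36761, Mul(29, -147)), -1) = Pow(Add(36761, -4263), -1) = Pow(32498, -1) = Rational(1, 32498) ≈ 3.0771e-5)
Add(-2259, Mul(-1, w)) = Add(-2259, Mul(-1, Rational(1, 32498))) = Add(-2259, Rational(-1, 32498)) = Rational(-73412983, 32498)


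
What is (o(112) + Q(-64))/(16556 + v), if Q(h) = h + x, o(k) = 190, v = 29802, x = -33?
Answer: 93/46358 ≈ 0.0020061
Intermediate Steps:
Q(h) = -33 + h (Q(h) = h - 33 = -33 + h)
(o(112) + Q(-64))/(16556 + v) = (190 + (-33 - 64))/(16556 + 29802) = (190 - 97)/46358 = 93*(1/46358) = 93/46358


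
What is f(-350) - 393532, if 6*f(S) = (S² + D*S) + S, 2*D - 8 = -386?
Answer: -1086446/3 ≈ -3.6215e+5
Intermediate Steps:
D = -189 (D = 4 + (½)*(-386) = 4 - 193 = -189)
f(S) = -94*S/3 + S²/6 (f(S) = ((S² - 189*S) + S)/6 = (S² - 188*S)/6 = -94*S/3 + S²/6)
f(-350) - 393532 = (⅙)*(-350)*(-188 - 350) - 393532 = (⅙)*(-350)*(-538) - 393532 = 94150/3 - 393532 = -1086446/3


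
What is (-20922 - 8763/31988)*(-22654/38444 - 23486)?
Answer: 302144363937153081/614873336 ≈ 4.9139e+8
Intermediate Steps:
(-20922 - 8763/31988)*(-22654/38444 - 23486) = (-20922 - 8763*1/31988)*(-22654*1/38444 - 23486) = (-20922 - 8763/31988)*(-11327/19222 - 23486) = -669261699/31988*(-451459219/19222) = 302144363937153081/614873336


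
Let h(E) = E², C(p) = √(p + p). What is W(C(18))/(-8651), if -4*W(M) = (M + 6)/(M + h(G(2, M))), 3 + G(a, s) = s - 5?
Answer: 3/86510 ≈ 3.4678e-5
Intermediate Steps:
G(a, s) = -8 + s (G(a, s) = -3 + (s - 5) = -3 + (-5 + s) = -8 + s)
C(p) = √2*√p (C(p) = √(2*p) = √2*√p)
W(M) = -(6 + M)/(4*(M + (-8 + M)²)) (W(M) = -(M + 6)/(4*(M + (-8 + M)²)) = -(6 + M)/(4*(M + (-8 + M)²)))
W(C(18))/(-8651) = ((-6 - √2*√18)/(4*(√2*√18 + (-8 + √2*√18)²)))/(-8651) = ((-6 - √2*3*√2)/(4*(√2*(3*√2) + (-8 + √2*(3*√2))²)))*(-1/8651) = ((-6 - 1*6)/(4*(6 + (-8 + 6)²)))*(-1/8651) = ((-6 - 6)/(4*(6 + (-2)²)))*(-1/8651) = ((¼)*(-12)/(6 + 4))*(-1/8651) = ((¼)*(-12)/10)*(-1/8651) = ((¼)*(⅒)*(-12))*(-1/8651) = -3/10*(-1/8651) = 3/86510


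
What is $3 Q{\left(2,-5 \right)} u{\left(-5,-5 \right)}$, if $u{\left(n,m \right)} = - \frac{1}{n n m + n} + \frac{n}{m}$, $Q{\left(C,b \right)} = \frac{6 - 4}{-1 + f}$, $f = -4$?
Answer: $- \frac{393}{325} \approx -1.2092$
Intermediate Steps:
$Q{\left(C,b \right)} = - \frac{2}{5}$ ($Q{\left(C,b \right)} = \frac{6 - 4}{-1 - 4} = \frac{2}{-5} = 2 \left(- \frac{1}{5}\right) = - \frac{2}{5}$)
$u{\left(n,m \right)} = - \frac{1}{n + m n^{2}} + \frac{n}{m}$ ($u{\left(n,m \right)} = - \frac{1}{n^{2} m + n} + \frac{n}{m} = - \frac{1}{m n^{2} + n} + \frac{n}{m} = - \frac{1}{n + m n^{2}} + \frac{n}{m}$)
$3 Q{\left(2,-5 \right)} u{\left(-5,-5 \right)} = 3 \left(- \frac{2}{5}\right) \frac{\left(-5\right)^{2} - -5 - 5 \left(-5\right)^{3}}{\left(-5\right) \left(-5\right) \left(1 - -25\right)} = - \frac{6 \left(\left(- \frac{1}{5}\right) \left(- \frac{1}{5}\right) \frac{1}{1 + 25} \left(25 + 5 - -625\right)\right)}{5} = - \frac{6 \left(\left(- \frac{1}{5}\right) \left(- \frac{1}{5}\right) \frac{1}{26} \left(25 + 5 + 625\right)\right)}{5} = - \frac{6 \left(\left(- \frac{1}{5}\right) \left(- \frac{1}{5}\right) \frac{1}{26} \cdot 655\right)}{5} = \left(- \frac{6}{5}\right) \frac{131}{130} = - \frac{393}{325}$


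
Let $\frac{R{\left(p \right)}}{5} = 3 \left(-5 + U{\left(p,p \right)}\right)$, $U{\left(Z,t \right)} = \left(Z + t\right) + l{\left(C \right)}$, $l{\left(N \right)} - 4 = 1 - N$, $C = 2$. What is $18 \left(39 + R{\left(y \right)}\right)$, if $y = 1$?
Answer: $702$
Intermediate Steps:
$l{\left(N \right)} = 5 - N$ ($l{\left(N \right)} = 4 - \left(-1 + N\right) = 5 - N$)
$U{\left(Z,t \right)} = 3 + Z + t$ ($U{\left(Z,t \right)} = \left(Z + t\right) + \left(5 - 2\right) = \left(Z + t\right) + 3 = 3 + Z + t$)
$R{\left(p \right)} = -30 + 30 p$ ($R{\left(p \right)} = 5 \cdot 3 \left(-5 + \left(3 + p + p\right)\right) = 5 \cdot 3 \left(-5 + \left(3 + 2 p\right)\right) = 5 \cdot 3 \left(-2 + 2 p\right) = 5 \left(-6 + 6 p\right) = -30 + 30 p$)
$18 \left(39 + R{\left(y \right)}\right) = 18 \left(39 + \left(-30 + 30 \cdot 1\right)\right) = 18 \left(39 + \left(-30 + 30\right)\right) = 18 \left(39 + 0\right) = 18 \cdot 39 = 702$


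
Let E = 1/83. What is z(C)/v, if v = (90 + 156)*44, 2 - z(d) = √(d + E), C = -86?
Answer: 1/5412 - I*√65819/299464 ≈ 0.00018477 - 0.0008567*I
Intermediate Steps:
E = 1/83 ≈ 0.012048
z(d) = 2 - √(1/83 + d) (z(d) = 2 - √(d + 1/83) = 2 - √(1/83 + d))
v = 10824 (v = 246*44 = 10824)
z(C)/v = (2 - √(83 + 6889*(-86))/83)/10824 = (2 - √(83 - 592454)/83)*(1/10824) = (2 - 3*I*√65819/83)*(1/10824) = 1/5412 - I*√65819/299464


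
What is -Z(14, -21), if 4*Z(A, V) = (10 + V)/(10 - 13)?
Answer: -11/12 ≈ -0.91667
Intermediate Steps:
Z(A, V) = -⅚ - V/12 (Z(A, V) = ((10 + V)/(10 - 13))/4 = ((10 + V)/(-3))/4 = ((10 + V)*(-⅓))/4 = (-10/3 - V/3)/4 = -⅚ - V/12)
-Z(14, -21) = -(-⅚ - 1/12*(-21)) = -(-⅚ + 7/4) = -1*11/12 = -11/12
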